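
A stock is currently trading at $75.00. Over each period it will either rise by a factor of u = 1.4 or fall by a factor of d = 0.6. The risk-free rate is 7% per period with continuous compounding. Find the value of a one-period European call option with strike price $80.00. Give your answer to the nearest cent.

$13.77

Risk-neutral probability p = (e^0.07 − 0.6)/(1.4 − 0.6) = 0.4725/0.8000 = 0.5906
Terminal stock prices: S_u = 105, S_d = 45
Terminal payoffs (S − K): max(25, 0) = 25, max(-35, 0) = 0
Node 0 (S = 75): V_0 = e^(−0.07)·[0.5906·25.0000 + 0.4094·0.0000] = 13.7676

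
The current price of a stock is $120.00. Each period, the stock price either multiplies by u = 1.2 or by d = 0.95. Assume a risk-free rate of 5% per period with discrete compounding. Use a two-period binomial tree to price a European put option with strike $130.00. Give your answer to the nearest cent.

Risk-neutral probability p = (1 + 0.05 − 0.95)/(1.2 − 0.95) = 0.1000/0.2500 = 0.4000
Terminal stock prices: S_uu = 172.8, S_ud = 136.8, S_dd = 108.3
Terminal payoffs (K − S): max(-42.8, 0) = 0, max(-6.8, 0) = 0, max(21.7, 0) = 21.7
Node u (S = 144): V_u = 1/1.05·[0.4000·0.0000 + 0.6000·0.0000] = 0.0000
Node d (S = 114): V_d = 1/1.05·[0.4000·0.0000 + 0.6000·21.7000] = 12.4000
Node 0 (S = 120): V_0 = 1/1.05·[0.4000·0.0000 + 0.6000·12.4000] = 7.0857

$7.09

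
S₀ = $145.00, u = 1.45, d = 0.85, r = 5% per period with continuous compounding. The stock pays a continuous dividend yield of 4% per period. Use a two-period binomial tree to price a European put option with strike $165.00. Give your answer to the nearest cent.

$29.30

Per-period risk-free factor R = e^0.05 = 1.0513; dividend-adjusted growth = e^(0.05−0.04) = 1.0101.
Risk-neutral probability p = (1.0101 − 0.85)/(1.45 − 0.85) = 0.1601/0.6000 = 0.2668
Terminal stock prices: S_uu = 304.9, S_ud = 178.7, S_dd = 104.8
Terminal payoffs (K − S): max(-139.9, 0) = 0, max(-13.71, 0) = 0, max(60.24, 0) = 60.24
Node u (S = 210.2): V_u = e^(−0.05)·[0.2668·0.0000 + 0.7332·0.0000] = 0.0000
Node d (S = 123.2): V_d = e^(−0.05)·[0.2668·0.0000 + 0.7332·60.2375] = 42.0150
Node 0 (S = 145): V_0 = e^(−0.05)·[0.2668·0.0000 + 0.7332·42.0150] = 29.3050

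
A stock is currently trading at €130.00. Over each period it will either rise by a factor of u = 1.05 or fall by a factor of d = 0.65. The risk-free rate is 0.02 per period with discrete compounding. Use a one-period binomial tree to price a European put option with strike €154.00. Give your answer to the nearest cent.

€20.98

Risk-neutral probability p = (1 + 0.02 − 0.65)/(1.05 − 0.65) = 0.3700/0.4000 = 0.9250
Terminal stock prices: S_u = 136.5, S_d = 84.5
Terminal payoffs (K − S): max(17.5, 0) = 17.5, max(69.5, 0) = 69.5
Node 0 (S = 130): V_0 = 1/1.02·[0.9250·17.5000 + 0.0750·69.5000] = 20.9804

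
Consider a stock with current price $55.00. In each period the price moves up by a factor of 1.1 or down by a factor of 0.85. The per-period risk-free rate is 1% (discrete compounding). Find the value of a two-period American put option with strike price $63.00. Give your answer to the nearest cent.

$8.41

Risk-neutral probability p = (1 + 0.01 − 0.85)/(1.1 − 0.85) = 0.1600/0.2500 = 0.6400
Terminal stock prices: S_uu = 66.55, S_ud = 51.43, S_dd = 39.74
Terminal payoffs (K − S): max(-3.55, 0) = 0, max(11.57, 0) = 11.57, max(23.26, 0) = 23.26
Node u (S = 60.5): continuation = 1/1.01·[0.6400·0.0000 + 0.3600·11.5750] = 4.1257; exercise value = 2.5000 ≤ continuation, so V_u = 4.1257
Node d (S = 46.75): continuation = 1/1.01·[0.6400·11.5750 + 0.3600·23.2625] = 15.6262; exercise value = 16.2500 > continuation, so V_d = 16.2500 (exercise)
Node 0 (S = 55): continuation = 1/1.01·[0.6400·4.1257 + 0.3600·16.2500] = 8.4064; exercise value = 8.0000 ≤ continuation, so V_0 = 8.4064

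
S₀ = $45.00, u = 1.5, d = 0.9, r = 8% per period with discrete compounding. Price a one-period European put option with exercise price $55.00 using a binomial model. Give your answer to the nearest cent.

$9.40

Risk-neutral probability p = (1 + 0.08 − 0.9)/(1.5 − 0.9) = 0.1800/0.6000 = 0.3000
Terminal stock prices: S_u = 67.5, S_d = 40.5
Terminal payoffs (K − S): max(-12.5, 0) = 0, max(14.5, 0) = 14.5
Node 0 (S = 45): V_0 = 1/1.08·[0.3000·0.0000 + 0.7000·14.5000] = 9.3981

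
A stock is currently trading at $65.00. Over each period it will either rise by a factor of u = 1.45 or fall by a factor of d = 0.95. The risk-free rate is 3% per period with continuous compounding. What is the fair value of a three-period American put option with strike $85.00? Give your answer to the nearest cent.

$20.00

Risk-neutral probability p = (e^0.03 − 0.95)/(1.45 − 0.95) = 0.0805/0.5000 = 0.1609
Terminal stock prices: S_uuu = 198.2, S_uud = 129.8, S_udd = 85.06, S_ddd = 55.73
Terminal payoffs (K − S): max(-113.2, 0) = 0, max(-44.83, 0) = 0, max(-0.06063, 0) = 0, max(29.27, 0) = 29.27
Node uu (S = 136.7): continuation = e^(−0.03)·[0.1609·0.0000 + 0.8391·0.0000] = 0.0000; exercise value = 0.0000 ≤ continuation, so V_uu = 0.0000
Node ud (S = 89.54): continuation = e^(−0.03)·[0.1609·0.0000 + 0.8391·0.0000] = 0.0000; exercise value = 0.0000 ≤ continuation, so V_ud = 0.0000
Node dd (S = 58.66): continuation = e^(−0.03)·[0.1609·0.0000 + 0.8391·29.2706] = 23.8348; exercise value = 26.3375 > continuation, so V_dd = 26.3375 (exercise)
Node u (S = 94.25): continuation = e^(−0.03)·[0.1609·0.0000 + 0.8391·0.0000] = 0.0000; exercise value = 0.0000 ≤ continuation, so V_u = 0.0000
Node d (S = 61.75): continuation = e^(−0.03)·[0.1609·0.0000 + 0.8391·26.3375] = 21.4464; exercise value = 23.2500 > continuation, so V_d = 23.2500 (exercise)
Node 0 (S = 65): continuation = e^(−0.03)·[0.1609·0.0000 + 0.8391·23.2500] = 18.9323; exercise value = 20.0000 > continuation, so V_0 = 20.0000 (exercise)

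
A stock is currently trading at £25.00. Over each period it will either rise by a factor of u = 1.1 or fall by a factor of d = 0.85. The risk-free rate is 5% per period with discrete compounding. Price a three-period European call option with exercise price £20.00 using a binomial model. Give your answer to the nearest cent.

£7.77

Risk-neutral probability p = (1 + 0.05 − 0.85)/(1.1 − 0.85) = 0.2000/0.2500 = 0.8000
Terminal stock prices: S_uuu = 33.28, S_uud = 25.71, S_udd = 19.87, S_ddd = 15.35
Terminal payoffs (S − K): max(13.28, 0) = 13.28, max(5.713, 0) = 5.713, max(-0.1312, 0) = 0, max(-4.647, 0) = 0
Node uu (S = 30.25): V_uu = 1/1.05·[0.8000·13.2750 + 0.2000·5.7125] = 11.2024
Node ud (S = 23.38): V_ud = 1/1.05·[0.8000·5.7125 + 0.2000·0.0000] = 4.3524
Node dd (S = 18.06): V_dd = 1/1.05·[0.8000·0.0000 + 0.2000·0.0000] = 0.0000
Node u (S = 27.5): V_u = 1/1.05·[0.8000·11.2024 + 0.2000·4.3524] = 9.3642
Node d (S = 21.25): V_d = 1/1.05·[0.8000·4.3524 + 0.2000·0.0000] = 3.3161
Node 0 (S = 25): V_0 = 1/1.05·[0.8000·9.3642 + 0.2000·3.3161] = 7.7662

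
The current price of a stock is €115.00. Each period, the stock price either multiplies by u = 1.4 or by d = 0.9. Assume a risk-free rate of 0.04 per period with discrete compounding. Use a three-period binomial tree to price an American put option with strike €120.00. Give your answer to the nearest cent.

Risk-neutral probability p = (1 + 0.04 − 0.9)/(1.4 − 0.9) = 0.1400/0.5000 = 0.2800
Terminal stock prices: S_uuu = 315.6, S_uud = 202.9, S_udd = 130.4, S_ddd = 83.84
Terminal payoffs (K − S): max(-195.6, 0) = 0, max(-82.86, 0) = 0, max(-10.41, 0) = 0, max(36.16, 0) = 36.16
Node uu (S = 225.4): continuation = 1/1.04·[0.2800·0.0000 + 0.7200·0.0000] = 0.0000; exercise value = 0.0000 ≤ continuation, so V_uu = 0.0000
Node ud (S = 144.9): continuation = 1/1.04·[0.2800·0.0000 + 0.7200·0.0000] = 0.0000; exercise value = 0.0000 ≤ continuation, so V_ud = 0.0000
Node dd (S = 93.15): continuation = 1/1.04·[0.2800·0.0000 + 0.7200·36.1650] = 25.0373; exercise value = 26.8500 > continuation, so V_dd = 26.8500 (exercise)
Node u (S = 161): continuation = 1/1.04·[0.2800·0.0000 + 0.7200·0.0000] = 0.0000; exercise value = 0.0000 ≤ continuation, so V_u = 0.0000
Node d (S = 103.5): continuation = 1/1.04·[0.2800·0.0000 + 0.7200·26.8500] = 18.5885; exercise value = 16.5000 ≤ continuation, so V_d = 18.5885
Node 0 (S = 115): continuation = 1/1.04·[0.2800·0.0000 + 0.7200·18.5885] = 12.8689; exercise value = 5.0000 ≤ continuation, so V_0 = 12.8689

€12.87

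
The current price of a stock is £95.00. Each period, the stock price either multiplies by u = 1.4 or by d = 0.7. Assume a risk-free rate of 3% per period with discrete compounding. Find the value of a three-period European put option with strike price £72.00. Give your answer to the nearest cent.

Risk-neutral probability p = (1 + 0.03 − 0.7)/(1.4 − 0.7) = 0.3300/0.7000 = 0.4714
Terminal stock prices: S_uuu = 260.7, S_uud = 130.3, S_udd = 65.17, S_ddd = 32.58
Terminal payoffs (K − S): max(-188.7, 0) = 0, max(-58.34, 0) = 0, max(6.83, 0) = 6.83, max(39.42, 0) = 39.42
Node uu (S = 186.2): V_uu = 1/1.03·[0.4714·0.0000 + 0.5286·0.0000] = 0.0000
Node ud (S = 93.1): V_ud = 1/1.03·[0.4714·0.0000 + 0.5286·6.8300] = 3.5050
Node dd (S = 46.55): V_dd = 1/1.03·[0.4714·6.8300 + 0.5286·39.4150] = 23.3529
Node u (S = 133): V_u = 1/1.03·[0.4714·0.0000 + 0.5286·3.5050] = 1.7987
Node d (S = 66.5): V_d = 1/1.03·[0.4714·3.5050 + 0.5286·23.3529] = 13.5884
Node 0 (S = 95): V_0 = 1/1.03·[0.4714·1.7987 + 0.5286·13.5884] = 7.7965

£7.80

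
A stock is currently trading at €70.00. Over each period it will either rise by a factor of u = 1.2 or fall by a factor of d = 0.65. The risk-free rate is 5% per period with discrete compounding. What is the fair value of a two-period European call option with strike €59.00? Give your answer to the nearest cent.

€20.05

Risk-neutral probability p = (1 + 0.05 − 0.65)/(1.2 − 0.65) = 0.4000/0.5500 = 0.7273
Terminal stock prices: S_uu = 100.8, S_ud = 54.6, S_dd = 29.58
Terminal payoffs (S − K): max(41.8, 0) = 41.8, max(-4.4, 0) = 0, max(-29.42, 0) = 0
Node u (S = 84): V_u = 1/1.05·[0.7273·41.8000 + 0.2727·0.0000] = 28.9524
Node d (S = 45.5): V_d = 1/1.05·[0.7273·0.0000 + 0.2727·0.0000] = 0.0000
Node 0 (S = 70): V_0 = 1/1.05·[0.7273·28.9524 + 0.2727·0.0000] = 20.0536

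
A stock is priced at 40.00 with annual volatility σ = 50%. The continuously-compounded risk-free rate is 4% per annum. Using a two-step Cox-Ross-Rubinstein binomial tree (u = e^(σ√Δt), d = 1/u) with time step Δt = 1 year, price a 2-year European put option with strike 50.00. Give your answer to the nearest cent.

15.57

CRR parameters: u = e^(σ√Δt) = e^(0.5·√1) = 1.6487, d = 1/u = 0.6065
Per-period rate: rΔt = 0.04·1 = 0.04, so R = e^0.04 = 1.0408
Risk-neutral probability p = (e^0.04 − 0.6065)/(1.6487 − 0.6065) = 0.4343/1.0422 = 0.4167
Terminal stock prices: S_uu = 108.7, S_ud = 40, S_dd = 14.72
Terminal payoffs (K − S): max(-58.73, 0) = 0, max(10, 0) = 10, max(35.28, 0) = 35.28
Node u (S = 65.95): V_u = e^(−0.04)·[0.4167·0.0000 + 0.5833·10.0000] = 5.6043
Node d (S = 24.26): V_d = e^(−0.04)·[0.4167·10.0000 + 0.5833·35.2848] = 23.7782
Node 0 (S = 40): V_0 = e^(−0.04)·[0.4167·5.6043 + 0.5833·23.7782] = 15.5698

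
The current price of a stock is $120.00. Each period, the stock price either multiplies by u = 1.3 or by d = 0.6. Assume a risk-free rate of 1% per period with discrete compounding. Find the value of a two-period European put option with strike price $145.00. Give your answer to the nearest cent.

Risk-neutral probability p = (1 + 0.01 − 0.6)/(1.3 − 0.6) = 0.4100/0.7000 = 0.5857
Terminal stock prices: S_uu = 202.8, S_ud = 93.6, S_dd = 43.2
Terminal payoffs (K − S): max(-57.8, 0) = 0, max(51.4, 0) = 51.4, max(101.8, 0) = 101.8
Node u (S = 156): V_u = 1/1.01·[0.5857·0.0000 + 0.4143·51.4000] = 21.0835
Node d (S = 72): V_d = 1/1.01·[0.5857·51.4000 + 0.4143·101.8000] = 71.5644
Node 0 (S = 120): V_0 = 1/1.01·[0.5857·21.0835 + 0.4143·71.5644] = 41.5812

$41.58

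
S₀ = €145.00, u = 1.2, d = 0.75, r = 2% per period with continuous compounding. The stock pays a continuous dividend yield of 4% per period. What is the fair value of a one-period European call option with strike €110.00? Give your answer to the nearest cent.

€32.09

Per-period risk-free factor R = e^0.02 = 1.0202; dividend-adjusted growth = e^(0.02−0.04) = 0.9802.
Risk-neutral probability p = (0.9802 − 0.75)/(1.2 − 0.75) = 0.2302/0.4500 = 0.5116
Terminal stock prices: S_u = 174, S_d = 108.8
Terminal payoffs (S − K): max(64, 0) = 64, max(-1.25, 0) = 0
Node 0 (S = 145): V_0 = e^(−0.02)·[0.5116·64.0000 + 0.4884·0.0000] = 32.0911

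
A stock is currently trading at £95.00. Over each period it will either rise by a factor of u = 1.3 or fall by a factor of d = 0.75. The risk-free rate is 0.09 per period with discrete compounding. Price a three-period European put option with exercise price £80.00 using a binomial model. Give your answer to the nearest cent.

Risk-neutral probability p = (1 + 0.09 − 0.75)/(1.3 − 0.75) = 0.3400/0.5500 = 0.6182
Terminal stock prices: S_uuu = 208.7, S_uud = 120.4, S_udd = 69.47, S_ddd = 40.08
Terminal payoffs (K − S): max(-128.7, 0) = 0, max(-40.41, 0) = 0, max(10.53, 0) = 10.53, max(39.92, 0) = 39.92
Node uu (S = 160.6): V_uu = 1/1.09·[0.6182·0.0000 + 0.3818·0.0000] = 0.0000
Node ud (S = 92.62): V_ud = 1/1.09·[0.6182·0.0000 + 0.3818·10.5312] = 3.6890
Node dd (S = 53.44): V_dd = 1/1.09·[0.6182·10.5312 + 0.3818·39.9219] = 19.9570
Node u (S = 123.5): V_u = 1/1.09·[0.6182·0.0000 + 0.3818·3.6890] = 1.2922
Node d (S = 71.25): V_d = 1/1.09·[0.6182·3.6890 + 0.3818·19.9570] = 9.0830
Node 0 (S = 95): V_0 = 1/1.09·[0.6182·1.2922 + 0.3818·9.0830] = 3.9146

£3.91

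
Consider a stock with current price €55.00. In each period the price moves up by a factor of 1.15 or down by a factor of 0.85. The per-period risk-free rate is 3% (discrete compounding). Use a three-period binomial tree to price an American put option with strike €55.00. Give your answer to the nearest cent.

€4.02

Risk-neutral probability p = (1 + 0.03 − 0.85)/(1.15 − 0.85) = 0.1800/0.3000 = 0.6000
Terminal stock prices: S_uuu = 83.65, S_uud = 61.83, S_udd = 45.7, S_ddd = 33.78
Terminal payoffs (K − S): max(-28.65, 0) = 0, max(-6.827, 0) = 0, max(9.302, 0) = 9.302, max(21.22, 0) = 21.22
Node uu (S = 72.74): continuation = 1/1.03·[0.6000·0.0000 + 0.4000·0.0000] = 0.0000; exercise value = 0.0000 ≤ continuation, so V_uu = 0.0000
Node ud (S = 53.76): continuation = 1/1.03·[0.6000·0.0000 + 0.4000·9.3019] = 3.6124; exercise value = 1.2375 ≤ continuation, so V_ud = 3.6124
Node dd (S = 39.74): continuation = 1/1.03·[0.6000·9.3019 + 0.4000·21.2231] = 13.6606; exercise value = 15.2625 > continuation, so V_dd = 15.2625 (exercise)
Node u (S = 63.25): continuation = 1/1.03·[0.6000·0.0000 + 0.4000·3.6124] = 1.4029; exercise value = 0.0000 ≤ continuation, so V_u = 1.4029
Node d (S = 46.75): continuation = 1/1.03·[0.6000·3.6124 + 0.4000·15.2625] = 8.0315; exercise value = 8.2500 > continuation, so V_d = 8.2500 (exercise)
Node 0 (S = 55): continuation = 1/1.03·[0.6000·1.4029 + 0.4000·8.2500] = 4.0211; exercise value = 0.0000 ≤ continuation, so V_0 = 4.0211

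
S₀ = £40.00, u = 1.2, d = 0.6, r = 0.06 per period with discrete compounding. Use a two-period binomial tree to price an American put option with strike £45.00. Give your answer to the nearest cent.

£7.20

Risk-neutral probability p = (1 + 0.06 − 0.6)/(1.2 − 0.6) = 0.4600/0.6000 = 0.7667
Terminal stock prices: S_uu = 57.6, S_ud = 28.8, S_dd = 14.4
Terminal payoffs (K − S): max(-12.6, 0) = 0, max(16.2, 0) = 16.2, max(30.6, 0) = 30.6
Node u (S = 48): continuation = 1/1.06·[0.7667·0.0000 + 0.2333·16.2000] = 3.5660; exercise value = 0.0000 ≤ continuation, so V_u = 3.5660
Node d (S = 24): continuation = 1/1.06·[0.7667·16.2000 + 0.2333·30.6000] = 18.4528; exercise value = 21.0000 > continuation, so V_d = 21.0000 (exercise)
Node 0 (S = 40): continuation = 1/1.06·[0.7667·3.5660 + 0.2333·21.0000] = 7.2019; exercise value = 5.0000 ≤ continuation, so V_0 = 7.2019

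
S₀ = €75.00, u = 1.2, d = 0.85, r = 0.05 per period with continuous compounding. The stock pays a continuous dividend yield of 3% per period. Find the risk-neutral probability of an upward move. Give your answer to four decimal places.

Per-period risk-free factor R = e^0.05 = 1.0513; dividend-adjusted growth = e^(0.05−0.03) = 1.0202.
Risk-neutral probability p = (1.0202 − 0.85)/(1.2 − 0.85) = 0.1702/0.3500 = 0.4863

p = 0.4863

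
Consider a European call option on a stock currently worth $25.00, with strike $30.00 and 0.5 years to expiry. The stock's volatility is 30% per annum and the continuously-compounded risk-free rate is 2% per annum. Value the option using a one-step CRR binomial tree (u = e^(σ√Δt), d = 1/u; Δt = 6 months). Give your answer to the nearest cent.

$0.42

CRR parameters: u = e^(σ√Δt) = e^(0.3·√0.5) = 1.2363, d = 1/u = 0.8089
Per-period rate: rΔt = 0.02·0.5 = 0.01, so R = e^0.01 = 1.0101
Risk-neutral probability p = (e^0.01 − 0.8089)/(1.2363 − 0.8089) = 0.2012/0.4275 = 0.4707
Terminal stock prices: S_u = 30.91, S_d = 20.22
Terminal payoffs (S − K): max(0.9078, 0) = 0.9078, max(-9.779, 0) = 0
Node 0 (S = 25): V_0 = e^(−0.01)·[0.4707·0.9078 + 0.5293·0.0000] = 0.4230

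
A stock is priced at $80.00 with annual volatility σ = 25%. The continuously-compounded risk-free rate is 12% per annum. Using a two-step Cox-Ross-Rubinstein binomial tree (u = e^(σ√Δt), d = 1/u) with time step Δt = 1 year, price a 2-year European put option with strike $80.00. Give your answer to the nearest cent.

$2.38

CRR parameters: u = e^(σ√Δt) = e^(0.25·√1) = 1.2840, d = 1/u = 0.7788
Per-period rate: rΔt = 0.12·1 = 0.12, so R = e^0.12 = 1.1275
Risk-neutral probability p = (e^0.12 − 0.7788)/(1.2840 − 0.7788) = 0.3487/0.5052 = 0.6902
Terminal stock prices: S_uu = 131.9, S_ud = 80, S_dd = 48.52
Terminal payoffs (K − S): max(-51.9, 0) = 0, max(0, 0) = 0, max(31.48, 0) = 31.48
Node u (S = 102.7): V_u = e^(−0.12)·[0.6902·0.0000 + 0.3098·0.0000] = 0.0000
Node d (S = 62.3): V_d = e^(−0.12)·[0.6902·0.0000 + 0.3098·31.4775] = 8.6496
Node 0 (S = 80): V_0 = e^(−0.12)·[0.6902·0.0000 + 0.3098·8.6496] = 2.3768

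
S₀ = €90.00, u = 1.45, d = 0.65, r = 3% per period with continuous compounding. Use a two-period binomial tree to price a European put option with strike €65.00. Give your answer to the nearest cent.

Risk-neutral probability p = (e^0.03 − 0.65)/(1.45 − 0.65) = 0.3805/0.8000 = 0.4756
Terminal stock prices: S_uu = 189.2, S_ud = 84.83, S_dd = 38.03
Terminal payoffs (K − S): max(-124.2, 0) = 0, max(-19.83, 0) = 0, max(26.97, 0) = 26.97
Node u (S = 130.5): V_u = e^(−0.03)·[0.4756·0.0000 + 0.5244·0.0000] = 0.0000
Node d (S = 58.5): V_d = e^(−0.03)·[0.4756·0.0000 + 0.5244·26.9750] = 13.7285
Node 0 (S = 90): V_0 = e^(−0.03)·[0.4756·0.0000 + 0.5244·13.7285] = 6.9869

€6.99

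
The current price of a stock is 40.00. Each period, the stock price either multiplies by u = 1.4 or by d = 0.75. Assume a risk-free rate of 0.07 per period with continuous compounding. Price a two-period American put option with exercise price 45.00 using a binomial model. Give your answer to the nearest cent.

Risk-neutral probability p = (e^0.07 − 0.75)/(1.4 − 0.75) = 0.3225/0.6500 = 0.4962
Terminal stock prices: S_uu = 78.4, S_ud = 42, S_dd = 22.5
Terminal payoffs (K − S): max(-33.4, 0) = 0, max(3, 0) = 3, max(22.5, 0) = 22.5
Node u (S = 56): continuation = e^(−0.07)·[0.4962·0.0000 + 0.5038·3.0000] = 1.4093; exercise value = 0.0000 ≤ continuation, so V_u = 1.4093
Node d (S = 30): continuation = e^(−0.07)·[0.4962·3.0000 + 0.5038·22.5000] = 11.9577; exercise value = 15.0000 > continuation, so V_d = 15.0000 (exercise)
Node 0 (S = 40): continuation = e^(−0.07)·[0.4962·1.4093 + 0.5038·15.0000] = 7.6985; exercise value = 5.0000 ≤ continuation, so V_0 = 7.6985

7.70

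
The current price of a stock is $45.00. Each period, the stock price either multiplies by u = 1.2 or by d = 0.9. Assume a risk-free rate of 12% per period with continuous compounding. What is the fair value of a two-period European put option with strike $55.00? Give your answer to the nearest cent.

Risk-neutral probability p = (e^0.12 − 0.9)/(1.2 − 0.9) = 0.2275/0.3000 = 0.7583
Terminal stock prices: S_uu = 64.8, S_ud = 48.6, S_dd = 36.45
Terminal payoffs (K − S): max(-9.8, 0) = 0, max(6.4, 0) = 6.4, max(18.55, 0) = 18.55
Node u (S = 54): V_u = e^(−0.12)·[0.7583·0.0000 + 0.2417·6.4000] = 1.3718
Node d (S = 40.5): V_d = e^(−0.12)·[0.7583·6.4000 + 0.2417·18.5500] = 8.2806
Node 0 (S = 45): V_0 = e^(−0.12)·[0.7583·1.3718 + 0.2417·8.2806] = 2.6976

$2.70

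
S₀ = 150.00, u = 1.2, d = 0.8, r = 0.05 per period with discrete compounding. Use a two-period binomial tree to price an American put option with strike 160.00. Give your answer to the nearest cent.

Risk-neutral probability p = (1 + 0.05 − 0.8)/(1.2 − 0.8) = 0.2500/0.4000 = 0.6250
Terminal stock prices: S_uu = 216, S_ud = 144, S_dd = 96
Terminal payoffs (K − S): max(-56, 0) = 0, max(16, 0) = 16, max(64, 0) = 64
Node u (S = 180): continuation = 1/1.05·[0.6250·0.0000 + 0.3750·16.0000] = 5.7143; exercise value = 0.0000 ≤ continuation, so V_u = 5.7143
Node d (S = 120): continuation = 1/1.05·[0.6250·16.0000 + 0.3750·64.0000] = 32.3810; exercise value = 40.0000 > continuation, so V_d = 40.0000 (exercise)
Node 0 (S = 150): continuation = 1/1.05·[0.6250·5.7143 + 0.3750·40.0000] = 17.6871; exercise value = 10.0000 ≤ continuation, so V_0 = 17.6871

17.69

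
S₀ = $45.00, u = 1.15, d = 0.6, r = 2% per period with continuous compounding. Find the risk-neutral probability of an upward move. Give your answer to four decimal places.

p = 0.7640

Risk-neutral probability p = (e^0.02 − 0.6)/(1.15 − 0.6) = 0.4202/0.5500 = 0.7640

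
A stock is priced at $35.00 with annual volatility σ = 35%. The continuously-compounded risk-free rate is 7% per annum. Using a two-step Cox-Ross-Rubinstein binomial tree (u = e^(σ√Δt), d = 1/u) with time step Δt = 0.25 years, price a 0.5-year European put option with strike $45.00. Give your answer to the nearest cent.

CRR parameters: u = e^(σ√Δt) = e^(0.35·√0.25) = 1.1912, d = 1/u = 0.8395
Per-period rate: rΔt = 0.07·0.25 = 0.0175, so R = e^0.0175 = 1.0177
Risk-neutral probability p = (e^0.0175 − 0.8395)/(1.1912 − 0.8395) = 0.1782/0.3518 = 0.5065
Terminal stock prices: S_uu = 49.67, S_ud = 35, S_dd = 24.66
Terminal payoffs (K − S): max(-4.667, 0) = 0, max(10, 0) = 10, max(20.34, 0) = 20.34
Node u (S = 41.69): V_u = e^(−0.0175)·[0.5065·0.0000 + 0.4935·10.0000] = 4.8489
Node d (S = 29.38): V_d = e^(−0.0175)·[0.5065·10.0000 + 0.4935·20.3359] = 14.8384
Node 0 (S = 35): V_0 = e^(−0.0175)·[0.5065·4.8489 + 0.4935·14.8384] = 9.6086

$9.61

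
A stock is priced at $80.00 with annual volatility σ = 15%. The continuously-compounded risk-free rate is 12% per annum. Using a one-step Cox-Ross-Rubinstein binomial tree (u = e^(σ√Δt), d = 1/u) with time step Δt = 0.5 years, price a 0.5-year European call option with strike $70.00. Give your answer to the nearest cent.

CRR parameters: u = e^(σ√Δt) = e^(0.15·√0.5) = 1.1119, d = 1/u = 0.8994
Per-period rate: rΔt = 0.12·0.5 = 0.06, so R = e^0.06 = 1.0618
Risk-neutral probability p = (e^0.06 − 0.8994)/(1.1119 − 0.8994) = 0.1625/0.2125 = 0.7645
Terminal stock prices: S_u = 88.95, S_d = 71.95
Terminal payoffs (S − K): max(18.95, 0) = 18.95, max(1.949, 0) = 1.949
Node 0 (S = 80): V_0 = e^(−0.06)·[0.7645·18.9516 + 0.2355·1.9492] = 14.0765

$14.08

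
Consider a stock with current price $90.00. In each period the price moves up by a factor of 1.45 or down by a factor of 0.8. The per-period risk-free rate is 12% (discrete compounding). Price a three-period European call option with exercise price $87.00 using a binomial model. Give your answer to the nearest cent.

$32.83

Risk-neutral probability p = (1 + 0.12 − 0.8)/(1.45 − 0.8) = 0.3200/0.6500 = 0.4923
Terminal stock prices: S_uuu = 274.4, S_uud = 151.4, S_udd = 83.52, S_ddd = 46.08
Terminal payoffs (S − K): max(187.4, 0) = 187.4, max(64.38, 0) = 64.38, max(-3.48, 0) = 0, max(-40.92, 0) = 0
Node uu (S = 189.2): V_uu = 1/1.12·[0.4923·187.3762 + 0.5077·64.3800] = 111.5464
Node ud (S = 104.4): V_ud = 1/1.12·[0.4923·64.3800 + 0.5077·0.0000] = 28.2989
Node dd (S = 57.6): V_dd = 1/1.12·[0.4923·0.0000 + 0.5077·0.0000] = 0.0000
Node u (S = 130.5): V_u = 1/1.12·[0.4923·111.5464 + 0.5077·28.2989] = 61.8592
Node d (S = 72): V_d = 1/1.12·[0.4923·28.2989 + 0.5077·0.0000] = 12.4391
Node 0 (S = 90): V_0 = 1/1.12·[0.4923·61.8592 + 0.5077·12.4391] = 32.8294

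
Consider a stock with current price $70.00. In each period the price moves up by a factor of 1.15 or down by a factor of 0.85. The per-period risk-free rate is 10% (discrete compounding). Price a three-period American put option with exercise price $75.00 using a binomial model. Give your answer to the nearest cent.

$5.00

Risk-neutral probability p = (1 + 0.1 − 0.85)/(1.15 − 0.85) = 0.2500/0.3000 = 0.8333
Terminal stock prices: S_uuu = 106.5, S_uud = 78.69, S_udd = 58.16, S_ddd = 42.99
Terminal payoffs (K − S): max(-31.46, 0) = 0, max(-3.689, 0) = 0, max(16.84, 0) = 16.84, max(32.01, 0) = 32.01
Node uu (S = 92.57): continuation = 1/1.1·[0.8333·0.0000 + 0.1667·0.0000] = 0.0000; exercise value = 0.0000 ≤ continuation, so V_uu = 0.0000
Node ud (S = 68.42): continuation = 1/1.1·[0.8333·0.0000 + 0.1667·16.8388] = 2.5513; exercise value = 6.5750 > continuation, so V_ud = 6.5750 (exercise)
Node dd (S = 50.57): continuation = 1/1.1·[0.8333·16.8388 + 0.1667·32.0113] = 17.6068; exercise value = 24.4250 > continuation, so V_dd = 24.4250 (exercise)
Node u (S = 80.5): continuation = 1/1.1·[0.8333·0.0000 + 0.1667·6.5750] = 0.9962; exercise value = 0.0000 ≤ continuation, so V_u = 0.9962
Node d (S = 59.5): continuation = 1/1.1·[0.8333·6.5750 + 0.1667·24.4250] = 8.6818; exercise value = 15.5000 > continuation, so V_d = 15.5000 (exercise)
Node 0 (S = 70): continuation = 1/1.1·[0.8333·0.9962 + 0.1667·15.5000] = 3.1032; exercise value = 5.0000 > continuation, so V_0 = 5.0000 (exercise)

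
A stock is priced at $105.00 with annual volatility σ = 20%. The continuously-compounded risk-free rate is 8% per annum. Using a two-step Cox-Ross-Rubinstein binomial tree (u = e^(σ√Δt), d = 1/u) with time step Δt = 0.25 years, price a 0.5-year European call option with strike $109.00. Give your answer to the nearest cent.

$6.13

CRR parameters: u = e^(σ√Δt) = e^(0.2·√0.25) = 1.1052, d = 1/u = 0.9048
Per-period rate: rΔt = 0.08·0.25 = 0.02, so R = e^0.02 = 1.0202
Risk-neutral probability p = (e^0.02 − 0.9048)/(1.1052 − 0.9048) = 0.1154/0.2003 = 0.5759
Terminal stock prices: S_uu = 128.2, S_ud = 105, S_dd = 85.97
Terminal payoffs (S − K): max(19.25, 0) = 19.25, max(-4, 0) = 0, max(-23.03, 0) = 0
Node u (S = 116): V_u = e^(−0.02)·[0.5759·19.2473 + 0.4241·0.0000] = 10.8643
Node d (S = 95.01): V_d = e^(−0.02)·[0.5759·0.0000 + 0.4241·0.0000] = 0.0000
Node 0 (S = 105): V_0 = e^(−0.02)·[0.5759·10.8643 + 0.4241·0.0000] = 6.1324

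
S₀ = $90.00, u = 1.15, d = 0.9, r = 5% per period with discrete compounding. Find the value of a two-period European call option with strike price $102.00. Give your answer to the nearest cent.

$5.56

Risk-neutral probability p = (1 + 0.05 − 0.9)/(1.15 − 0.9) = 0.1500/0.2500 = 0.6000
Terminal stock prices: S_uu = 119, S_ud = 93.15, S_dd = 72.9
Terminal payoffs (S − K): max(17.02, 0) = 17.02, max(-8.85, 0) = 0, max(-29.1, 0) = 0
Node u (S = 103.5): V_u = 1/1.05·[0.6000·17.0250 + 0.4000·0.0000] = 9.7286
Node d (S = 81): V_d = 1/1.05·[0.6000·0.0000 + 0.4000·0.0000] = 0.0000
Node 0 (S = 90): V_0 = 1/1.05·[0.6000·9.7286 + 0.4000·0.0000] = 5.5592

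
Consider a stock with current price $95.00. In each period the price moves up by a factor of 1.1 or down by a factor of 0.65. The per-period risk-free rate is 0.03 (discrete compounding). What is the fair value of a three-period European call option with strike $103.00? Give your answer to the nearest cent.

$12.92

Risk-neutral probability p = (1 + 0.03 − 0.65)/(1.1 − 0.65) = 0.3800/0.4500 = 0.8444
Terminal stock prices: S_uuu = 126.4, S_uud = 74.72, S_udd = 44.15, S_ddd = 26.09
Terminal payoffs (S − K): max(23.45, 0) = 23.45, max(-28.28, 0) = 0, max(-58.85, 0) = 0, max(-76.91, 0) = 0
Node uu (S = 115): V_uu = 1/1.03·[0.8444·23.4450 + 0.1556·0.0000] = 19.2214
Node ud (S = 67.93): V_ud = 1/1.03·[0.8444·0.0000 + 0.1556·0.0000] = 0.0000
Node dd (S = 40.14): V_dd = 1/1.03·[0.8444·0.0000 + 0.1556·0.0000] = 0.0000
Node u (S = 104.5): V_u = 1/1.03·[0.8444·19.2214 + 0.1556·0.0000] = 15.7586
Node d (S = 61.75): V_d = 1/1.03·[0.8444·0.0000 + 0.1556·0.0000] = 0.0000
Node 0 (S = 95): V_0 = 1/1.03·[0.8444·15.7586 + 0.1556·0.0000] = 12.9197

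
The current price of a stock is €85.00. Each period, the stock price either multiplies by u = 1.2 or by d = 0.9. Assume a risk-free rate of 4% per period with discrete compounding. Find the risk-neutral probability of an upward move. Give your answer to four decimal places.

Risk-neutral probability p = (1 + 0.04 − 0.9)/(1.2 − 0.9) = 0.1400/0.3000 = 0.4667

p = 0.4667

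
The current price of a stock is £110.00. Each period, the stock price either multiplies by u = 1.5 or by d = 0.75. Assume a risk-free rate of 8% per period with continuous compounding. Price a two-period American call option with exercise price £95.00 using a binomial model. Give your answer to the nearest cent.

£37.76

Risk-neutral probability p = (e^0.08 − 0.75)/(1.5 − 0.75) = 0.3333/0.7500 = 0.4444
Terminal stock prices: S_uu = 247.5, S_ud = 123.8, S_dd = 61.88
Terminal payoffs (S − K): max(152.5, 0) = 152.5, max(28.75, 0) = 28.75, max(-33.12, 0) = 0
Node u (S = 165): continuation = e^(−0.08)·[0.4444·152.5000 + 0.5556·28.7500] = 77.3039; exercise value = 70.0000 ≤ continuation, so V_u = 77.3039
Node d (S = 82.5): continuation = e^(−0.08)·[0.4444·28.7500 + 0.5556·0.0000] = 11.7937; exercise value = 0.0000 ≤ continuation, so V_d = 11.7937
Node 0 (S = 110): continuation = e^(−0.08)·[0.4444·77.3039 + 0.5556·11.7937] = 37.7604; exercise value = 15.0000 ≤ continuation, so V_0 = 37.7604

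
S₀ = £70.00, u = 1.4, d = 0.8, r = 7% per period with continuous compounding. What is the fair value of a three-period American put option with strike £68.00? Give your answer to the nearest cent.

Risk-neutral probability p = (e^0.07 − 0.8)/(1.4 − 0.8) = 0.2725/0.6000 = 0.4542
Terminal stock prices: S_uuu = 192.1, S_uud = 109.8, S_udd = 62.72, S_ddd = 35.84
Terminal payoffs (K − S): max(-124.1, 0) = 0, max(-41.76, 0) = 0, max(5.28, 0) = 5.28, max(32.16, 0) = 32.16
Node uu (S = 137.2): continuation = e^(−0.07)·[0.4542·0.0000 + 0.5458·0.0000] = 0.0000; exercise value = 0.0000 ≤ continuation, so V_uu = 0.0000
Node ud (S = 78.4): continuation = e^(−0.07)·[0.4542·0.0000 + 0.5458·5.2800] = 2.6871; exercise value = 0.0000 ≤ continuation, so V_ud = 2.6871
Node dd (S = 44.8): continuation = e^(−0.07)·[0.4542·5.2800 + 0.5458·32.1600] = 18.6028; exercise value = 23.2000 > continuation, so V_dd = 23.2000 (exercise)
Node u (S = 98): continuation = e^(−0.07)·[0.4542·0.0000 + 0.5458·2.6871] = 1.3675; exercise value = 0.0000 ≤ continuation, so V_u = 1.3675
Node d (S = 56): continuation = e^(−0.07)·[0.4542·2.6871 + 0.5458·23.2000] = 12.9448; exercise value = 12.0000 ≤ continuation, so V_d = 12.9448
Node 0 (S = 70): continuation = e^(−0.07)·[0.4542·1.3675 + 0.5458·12.9448] = 7.1670; exercise value = 0.0000 ≤ continuation, so V_0 = 7.1670

£7.17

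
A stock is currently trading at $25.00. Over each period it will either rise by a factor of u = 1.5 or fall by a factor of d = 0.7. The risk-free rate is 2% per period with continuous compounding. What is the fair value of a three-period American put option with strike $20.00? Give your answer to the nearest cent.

$3.12

Risk-neutral probability p = (e^0.02 − 0.7)/(1.5 − 0.7) = 0.3202/0.8000 = 0.4003
Terminal stock prices: S_uuu = 84.38, S_uud = 39.38, S_udd = 18.37, S_ddd = 8.575
Terminal payoffs (K − S): max(-64.38, 0) = 0, max(-19.38, 0) = 0, max(1.625, 0) = 1.625, max(11.43, 0) = 11.43
Node uu (S = 56.25): continuation = e^(−0.02)·[0.4003·0.0000 + 0.5997·0.0000] = 0.0000; exercise value = 0.0000 ≤ continuation, so V_uu = 0.0000
Node ud (S = 26.25): continuation = e^(−0.02)·[0.4003·0.0000 + 0.5997·1.6250] = 0.9553; exercise value = 0.0000 ≤ continuation, so V_ud = 0.9553
Node dd (S = 12.25): continuation = e^(−0.02)·[0.4003·1.6250 + 0.5997·11.4250] = 7.3540; exercise value = 7.7500 > continuation, so V_dd = 7.7500 (exercise)
Node u (S = 37.5): continuation = e^(−0.02)·[0.4003·0.0000 + 0.5997·0.9553] = 0.5616; exercise value = 0.0000 ≤ continuation, so V_u = 0.5616
Node d (S = 17.5): continuation = e^(−0.02)·[0.4003·0.9553 + 0.5997·7.7500] = 4.9308; exercise value = 2.5000 ≤ continuation, so V_d = 4.9308
Node 0 (S = 25): continuation = e^(−0.02)·[0.4003·0.5616 + 0.5997·4.9308] = 3.1190; exercise value = 0.0000 ≤ continuation, so V_0 = 3.1190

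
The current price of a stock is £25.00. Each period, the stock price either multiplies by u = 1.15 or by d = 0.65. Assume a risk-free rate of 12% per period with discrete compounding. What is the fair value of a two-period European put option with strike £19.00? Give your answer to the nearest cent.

£0.05

Risk-neutral probability p = (1 + 0.12 − 0.65)/(1.15 − 0.65) = 0.4700/0.5000 = 0.9400
Terminal stock prices: S_uu = 33.06, S_ud = 18.69, S_dd = 10.56
Terminal payoffs (K − S): max(-14.06, 0) = 0, max(0.3125, 0) = 0.3125, max(8.437, 0) = 8.437
Node u (S = 28.75): V_u = 1/1.12·[0.9400·0.0000 + 0.0600·0.3125] = 0.0167
Node d (S = 16.25): V_d = 1/1.12·[0.9400·0.3125 + 0.0600·8.4375] = 0.7143
Node 0 (S = 25): V_0 = 1/1.12·[0.9400·0.0167 + 0.0600·0.7143] = 0.0523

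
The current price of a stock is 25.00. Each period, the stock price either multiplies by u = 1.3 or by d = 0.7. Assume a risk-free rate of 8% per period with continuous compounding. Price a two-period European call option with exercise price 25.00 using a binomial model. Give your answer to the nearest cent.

Risk-neutral probability p = (e^0.08 − 0.7)/(1.3 − 0.7) = 0.3833/0.6000 = 0.6388
Terminal stock prices: S_uu = 42.25, S_ud = 22.75, S_dd = 12.25
Terminal payoffs (S − K): max(17.25, 0) = 17.25, max(-2.25, 0) = 0, max(-12.75, 0) = 0
Node u (S = 32.5): V_u = e^(−0.08)·[0.6388·17.2500 + 0.3612·0.0000] = 10.1723
Node d (S = 17.5): V_d = e^(−0.08)·[0.6388·0.0000 + 0.3612·0.0000] = 0.0000
Node 0 (S = 25): V_0 = e^(−0.08)·[0.6388·10.1723 + 0.3612·0.0000] = 5.9986

6.00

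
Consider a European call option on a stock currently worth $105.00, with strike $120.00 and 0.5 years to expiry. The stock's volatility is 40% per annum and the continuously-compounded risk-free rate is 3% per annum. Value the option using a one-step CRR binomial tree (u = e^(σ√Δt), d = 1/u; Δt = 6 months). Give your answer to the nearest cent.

$8.68

CRR parameters: u = e^(σ√Δt) = e^(0.4·√0.5) = 1.3269, d = 1/u = 0.7536
Per-period rate: rΔt = 0.03·0.5 = 0.015, so R = e^0.015 = 1.0151
Risk-neutral probability p = (e^0.015 − 0.7536)/(1.3269 − 0.7536) = 0.2615/0.5733 = 0.4561
Terminal stock prices: S_u = 139.3, S_d = 79.13
Terminal payoffs (S − K): max(19.32, 0) = 19.32, max(-40.87, 0) = 0
Node 0 (S = 105): V_0 = e^(−0.015)·[0.4561·19.3241 + 0.5439·0.0000] = 8.6829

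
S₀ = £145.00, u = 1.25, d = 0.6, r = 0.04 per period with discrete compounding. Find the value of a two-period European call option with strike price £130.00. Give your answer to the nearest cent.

Risk-neutral probability p = (1 + 0.04 − 0.6)/(1.25 − 0.6) = 0.4400/0.6500 = 0.6769
Terminal stock prices: S_uu = 226.6, S_ud = 108.8, S_dd = 52.2
Terminal payoffs (S − K): max(96.56, 0) = 96.56, max(-21.25, 0) = 0, max(-77.8, 0) = 0
Node u (S = 181.2): V_u = 1/1.04·[0.6769·96.5625 + 0.3231·0.0000] = 62.8513
Node d (S = 87): V_d = 1/1.04·[0.6769·0.0000 + 0.3231·0.0000] = 0.0000
Node 0 (S = 145): V_0 = 1/1.04·[0.6769·62.8513 + 0.3231·0.0000] = 40.9092

£40.91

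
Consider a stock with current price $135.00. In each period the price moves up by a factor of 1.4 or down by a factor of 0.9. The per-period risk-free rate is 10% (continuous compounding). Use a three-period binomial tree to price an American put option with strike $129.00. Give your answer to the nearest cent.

Risk-neutral probability p = (e^0.1 − 0.9)/(1.4 − 0.9) = 0.2052/0.5000 = 0.4103
Terminal stock prices: S_uuu = 370.4, S_uud = 238.1, S_udd = 153.1, S_ddd = 98.42
Terminal payoffs (K − S): max(-241.4, 0) = 0, max(-109.1, 0) = 0, max(-24.09, 0) = 0, max(30.58, 0) = 30.58
Node uu (S = 264.6): continuation = e^(−0.1)·[0.4103·0.0000 + 0.5897·0.0000] = 0.0000; exercise value = 0.0000 ≤ continuation, so V_uu = 0.0000
Node ud (S = 170.1): continuation = e^(−0.1)·[0.4103·0.0000 + 0.5897·0.0000] = 0.0000; exercise value = 0.0000 ≤ continuation, so V_ud = 0.0000
Node dd (S = 109.4): continuation = e^(−0.1)·[0.4103·0.0000 + 0.5897·30.5850] = 16.3185; exercise value = 19.6500 > continuation, so V_dd = 19.6500 (exercise)
Node u (S = 189): continuation = e^(−0.1)·[0.4103·0.0000 + 0.5897·0.0000] = 0.0000; exercise value = 0.0000 ≤ continuation, so V_u = 0.0000
Node d (S = 121.5): continuation = e^(−0.1)·[0.4103·0.0000 + 0.5897·19.6500] = 10.4842; exercise value = 7.5000 ≤ continuation, so V_d = 10.4842
Node 0 (S = 135): continuation = e^(−0.1)·[0.4103·0.0000 + 0.5897·10.4842] = 5.5938; exercise value = 0.0000 ≤ continuation, so V_0 = 5.5938

$5.59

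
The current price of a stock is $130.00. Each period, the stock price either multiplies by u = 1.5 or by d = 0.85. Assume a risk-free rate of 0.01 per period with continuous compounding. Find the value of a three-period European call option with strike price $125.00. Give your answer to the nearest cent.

$27.46

Risk-neutral probability p = (e^0.01 − 0.85)/(1.5 − 0.85) = 0.1601/0.6500 = 0.2462
Terminal stock prices: S_uuu = 438.8, S_uud = 248.6, S_udd = 140.9, S_ddd = 79.84
Terminal payoffs (S − K): max(313.8, 0) = 313.8, max(123.6, 0) = 123.6, max(15.89, 0) = 15.89, max(-45.16, 0) = 0
Node uu (S = 292.5): V_uu = e^(−0.01)·[0.2462·313.7500 + 0.7538·123.6250] = 168.7438
Node ud (S = 165.8): V_ud = e^(−0.01)·[0.2462·123.6250 + 0.7538·15.8875] = 41.9938
Node dd (S = 93.92): V_dd = e^(−0.01)·[0.2462·15.8875 + 0.7538·0.0000] = 3.8731
Node u (S = 195): V_u = e^(−0.01)·[0.2462·168.7438 + 0.7538·41.9938] = 72.4752
Node d (S = 110.5): V_d = e^(−0.01)·[0.2462·41.9938 + 0.7538·3.8731] = 13.1276
Node 0 (S = 130): V_0 = e^(−0.01)·[0.2462·72.4752 + 0.7538·13.1276] = 27.4648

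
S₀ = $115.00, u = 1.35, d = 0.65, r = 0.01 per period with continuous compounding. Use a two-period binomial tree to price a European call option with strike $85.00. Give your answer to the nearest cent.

Risk-neutral probability p = (e^0.01 − 0.65)/(1.35 − 0.65) = 0.3601/0.7000 = 0.5144
Terminal stock prices: S_uu = 209.6, S_ud = 100.9, S_dd = 48.59
Terminal payoffs (S − K): max(124.6, 0) = 124.6, max(15.91, 0) = 15.91, max(-36.41, 0) = 0
Node u (S = 155.2): V_u = e^(−0.01)·[0.5144·124.5875 + 0.4856·15.9125] = 71.0958
Node d (S = 74.75): V_d = e^(−0.01)·[0.5144·15.9125 + 0.4856·0.0000] = 8.1033
Node 0 (S = 115): V_0 = e^(−0.01)·[0.5144·71.0958 + 0.4856·8.1033] = 40.1009

$40.10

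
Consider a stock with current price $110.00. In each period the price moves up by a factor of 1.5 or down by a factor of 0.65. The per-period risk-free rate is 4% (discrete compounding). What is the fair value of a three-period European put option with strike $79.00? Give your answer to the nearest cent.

Risk-neutral probability p = (1 + 0.04 − 0.65)/(1.5 − 0.65) = 0.3900/0.8500 = 0.4588
Terminal stock prices: S_uuu = 371.2, S_uud = 160.9, S_udd = 69.71, S_ddd = 30.21
Terminal payoffs (K − S): max(-292.2, 0) = 0, max(-81.88, 0) = 0, max(9.287, 0) = 9.287, max(48.79, 0) = 48.79
Node uu (S = 247.5): V_uu = 1/1.04·[0.4588·0.0000 + 0.5412·0.0000] = 0.0000
Node ud (S = 107.2): V_ud = 1/1.04·[0.4588·0.0000 + 0.5412·9.2875] = 4.8329
Node dd (S = 46.48): V_dd = 1/1.04·[0.4588·9.2875 + 0.5412·48.7912] = 29.4865
Node u (S = 165): V_u = 1/1.04·[0.4588·0.0000 + 0.5412·4.8329] = 2.5148
Node d (S = 71.5): V_d = 1/1.04·[0.4588·4.8329 + 0.5412·29.4865] = 17.4758
Node 0 (S = 110): V_0 = 1/1.04·[0.4588·2.5148 + 0.5412·17.4758] = 10.2032

$10.20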